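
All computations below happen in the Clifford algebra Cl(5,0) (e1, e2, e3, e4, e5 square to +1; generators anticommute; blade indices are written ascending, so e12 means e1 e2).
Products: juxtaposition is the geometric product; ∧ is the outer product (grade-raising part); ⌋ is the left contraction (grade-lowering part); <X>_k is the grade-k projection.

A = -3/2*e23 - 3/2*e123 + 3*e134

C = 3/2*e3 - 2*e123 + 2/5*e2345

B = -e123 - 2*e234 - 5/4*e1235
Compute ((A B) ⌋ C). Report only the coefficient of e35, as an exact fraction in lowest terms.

step 1: -3/2 - 3/2*e1 - 3*e4 - 15/8*e5 + 6*e12 - 3*e14 - 15/8*e15 + 3*e24 + 15/4*e245
step 2: 33/4*e3 + 3*e23 + 6/5*e35 + 3*e123 + 3/4*e234 - 6/5*e235 - 3/5*e2345
Answer: 6/5


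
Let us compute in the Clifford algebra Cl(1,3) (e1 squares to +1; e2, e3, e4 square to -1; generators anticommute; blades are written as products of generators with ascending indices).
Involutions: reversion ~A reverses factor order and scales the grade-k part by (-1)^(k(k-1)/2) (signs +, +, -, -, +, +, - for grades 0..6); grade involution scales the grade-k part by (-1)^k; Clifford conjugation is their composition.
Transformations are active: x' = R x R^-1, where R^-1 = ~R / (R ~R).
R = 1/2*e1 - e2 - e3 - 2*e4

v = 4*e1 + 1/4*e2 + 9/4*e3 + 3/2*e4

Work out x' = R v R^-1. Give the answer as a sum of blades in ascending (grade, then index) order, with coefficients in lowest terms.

~R = 1/2*e1 - e2 - e3 - 2*e4, and R ~R = -23/4, so R^-1 = ~R / (-23/4).
R v = 15/2 + 33/8*e1 e2 + 41/8*e1 e3 + 35/4*e1 e4 - 2*e2 e3 - e2 e4 + 3*e3 e4
Answer: -122/23*e1 + 217/92*e2 + 33/92*e3 + 171/46*e4


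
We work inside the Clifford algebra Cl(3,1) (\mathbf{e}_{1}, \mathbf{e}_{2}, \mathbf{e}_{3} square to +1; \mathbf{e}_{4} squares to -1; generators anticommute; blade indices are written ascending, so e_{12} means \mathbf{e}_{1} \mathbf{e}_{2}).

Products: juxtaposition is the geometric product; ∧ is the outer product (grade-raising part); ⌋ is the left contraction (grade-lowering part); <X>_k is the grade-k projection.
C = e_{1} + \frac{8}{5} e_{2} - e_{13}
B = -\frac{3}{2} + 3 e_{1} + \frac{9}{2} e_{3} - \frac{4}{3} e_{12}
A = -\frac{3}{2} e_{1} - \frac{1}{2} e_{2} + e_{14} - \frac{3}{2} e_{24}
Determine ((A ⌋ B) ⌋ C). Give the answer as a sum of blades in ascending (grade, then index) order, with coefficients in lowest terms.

step 1: -\frac{9}{2} - \frac{2}{3} e_{1} + 2 e_{2}
step 2: \frac{38}{15} - \frac{9}{2} e_{1} - \frac{36}{5} e_{2} + \frac{2}{3} e_{3} + \frac{9}{2} e_{13}
Answer: \frac{38}{15} - \frac{9}{2} e_{1} - \frac{36}{5} e_{2} + \frac{2}{3} e_{3} + \frac{9}{2} e_{13}


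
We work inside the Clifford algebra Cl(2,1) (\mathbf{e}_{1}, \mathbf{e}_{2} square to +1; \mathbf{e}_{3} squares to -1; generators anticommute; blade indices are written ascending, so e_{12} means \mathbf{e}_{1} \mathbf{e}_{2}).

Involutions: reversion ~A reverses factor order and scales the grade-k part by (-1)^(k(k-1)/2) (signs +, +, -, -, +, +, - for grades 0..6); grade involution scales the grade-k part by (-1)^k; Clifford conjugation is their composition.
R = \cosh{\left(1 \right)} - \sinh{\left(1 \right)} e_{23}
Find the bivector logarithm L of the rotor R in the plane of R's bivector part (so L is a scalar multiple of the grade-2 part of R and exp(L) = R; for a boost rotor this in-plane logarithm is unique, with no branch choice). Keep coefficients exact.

The scalar part of R is \cosh{\left(1 \right)}, which determines |rapidity| via cosh; the sign lives in the bivector part, and pairing them (bivector part over sinh of the rapidity = the plane) gives the unique in-plane L = rapidity * plane.
Concretely: cosh(rapidity) = \cosh{\left(1 \right)} gives rapidity = ±1, and since rapidity/sinh(rapidity) is even the sign is immaterial: L = (rapidity/sinh(rapidity)) * <R>_2 = (\frac{1}{\sinh{\left(1 \right)}}) * <R>_2.
Answer: -e_{23}


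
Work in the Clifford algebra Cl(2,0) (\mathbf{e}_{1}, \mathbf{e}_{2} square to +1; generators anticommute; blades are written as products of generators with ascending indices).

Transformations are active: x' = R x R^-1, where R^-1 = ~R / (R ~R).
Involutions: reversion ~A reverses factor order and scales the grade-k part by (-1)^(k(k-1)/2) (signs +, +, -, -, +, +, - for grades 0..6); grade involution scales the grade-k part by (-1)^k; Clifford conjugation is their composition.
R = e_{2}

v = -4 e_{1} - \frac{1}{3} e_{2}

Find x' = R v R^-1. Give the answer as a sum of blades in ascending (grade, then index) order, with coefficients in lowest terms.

~R = e_{2}, and R ~R = 1, so R^-1 = ~R / (1).
R v = -\frac{1}{3} + 4 e_{1} e_{2}
Answer: 4 e_{1} - \frac{1}{3} e_{2}


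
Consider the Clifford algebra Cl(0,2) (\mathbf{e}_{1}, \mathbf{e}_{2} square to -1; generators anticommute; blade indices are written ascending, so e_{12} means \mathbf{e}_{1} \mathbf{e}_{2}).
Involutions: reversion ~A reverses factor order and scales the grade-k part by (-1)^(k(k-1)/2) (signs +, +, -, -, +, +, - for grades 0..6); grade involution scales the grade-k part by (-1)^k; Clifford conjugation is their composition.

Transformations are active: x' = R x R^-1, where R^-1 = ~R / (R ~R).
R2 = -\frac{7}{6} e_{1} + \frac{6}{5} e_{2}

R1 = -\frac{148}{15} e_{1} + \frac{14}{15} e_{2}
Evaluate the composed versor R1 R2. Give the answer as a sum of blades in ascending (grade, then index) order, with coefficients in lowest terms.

Distribute over the terms of R1 (each basis-blade product reordered to ascending indices, repeated generators contracted through their squares):
(-\frac{148}{15} e_{1}) R2 = -\frac{518}{45} - \frac{296}{25} e_{12}
(\frac{14}{15} e_{2}) R2 = -\frac{28}{25} + \frac{49}{45} e_{12}
Summing the partial products and collecting blades:
Answer: -\frac{2842}{225} - \frac{2419}{225} e_{12}


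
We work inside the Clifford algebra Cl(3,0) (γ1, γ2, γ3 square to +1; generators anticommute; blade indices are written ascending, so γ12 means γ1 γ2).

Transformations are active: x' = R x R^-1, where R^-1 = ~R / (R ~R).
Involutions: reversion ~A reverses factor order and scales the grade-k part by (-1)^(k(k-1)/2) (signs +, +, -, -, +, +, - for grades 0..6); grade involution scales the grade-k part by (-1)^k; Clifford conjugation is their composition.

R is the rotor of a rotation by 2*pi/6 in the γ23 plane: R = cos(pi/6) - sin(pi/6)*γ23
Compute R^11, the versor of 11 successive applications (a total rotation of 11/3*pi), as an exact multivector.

The rotor phase is half the rotation angle and phases add under composition, so 11 steps in the γ23 plane accumulate phase 11*(pi/6) = 11*pi/6: R^11 = cos(11*pi/6) - sin(11*pi/6)*γ23.
cos(11*pi/6) = sqrt(3)/2 and sin(11*pi/6) = -1/2, so R^11 = sqrt(3)/2 + 1/2*γ23. The net rotation is 5/3*pi (after discarding 1 full turn, each of which contributes a factor -1 to the rotor); the rotor keeps the half-angle phase exactly.
Answer: sqrt(3)/2 + 1/2*γ23


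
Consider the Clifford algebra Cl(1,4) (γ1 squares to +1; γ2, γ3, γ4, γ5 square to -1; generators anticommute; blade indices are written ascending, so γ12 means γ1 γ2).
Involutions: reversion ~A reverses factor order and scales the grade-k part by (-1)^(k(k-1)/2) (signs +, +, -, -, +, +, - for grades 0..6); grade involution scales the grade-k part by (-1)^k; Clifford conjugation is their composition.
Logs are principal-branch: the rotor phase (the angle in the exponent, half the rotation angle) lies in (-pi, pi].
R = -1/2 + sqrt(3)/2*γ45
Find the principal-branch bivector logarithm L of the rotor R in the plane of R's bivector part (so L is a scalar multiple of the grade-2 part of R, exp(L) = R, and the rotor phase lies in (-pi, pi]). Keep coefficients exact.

The scalar part of R is -1/2, which fixes the principal-branch rotor phase; the unit plane is then the bivector part divided by the sine of that phase, and L is that plane scaled by the phase.
Concretely: cos(phase) = -1/2 gives phase = ±2*pi/3, and since phase/sin(phase) is even the sign is immaterial: L = (phase/sin(phase)) * <R>_2 = (4*sqrt(3)*pi/9) * <R>_2.
Answer: 2*pi/3*γ45


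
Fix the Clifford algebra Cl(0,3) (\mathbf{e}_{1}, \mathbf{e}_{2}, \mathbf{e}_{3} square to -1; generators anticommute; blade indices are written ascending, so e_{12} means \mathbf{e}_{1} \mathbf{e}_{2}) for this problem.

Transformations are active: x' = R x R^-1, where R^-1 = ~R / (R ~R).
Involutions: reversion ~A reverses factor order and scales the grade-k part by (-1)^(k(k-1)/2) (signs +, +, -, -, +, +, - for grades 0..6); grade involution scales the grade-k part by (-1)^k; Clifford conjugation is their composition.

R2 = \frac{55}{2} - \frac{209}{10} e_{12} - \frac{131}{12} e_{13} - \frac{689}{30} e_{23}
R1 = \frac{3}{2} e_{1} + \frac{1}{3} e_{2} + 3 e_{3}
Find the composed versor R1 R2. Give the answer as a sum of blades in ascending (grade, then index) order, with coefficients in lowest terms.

Distribute over the terms of R1 (each basis-blade product reordered to ascending indices, repeated generators contracted through their squares):
(\frac{3}{2} e_{1}) R2 = \frac{165}{4} e_{1} + \frac{627}{20} e_{2} + \frac{131}{8} e_{3} - \frac{689}{20} e_{123}
(\frac{1}{3} e_{2}) R2 = -\frac{209}{30} e_{1} + \frac{55}{6} e_{2} + \frac{689}{90} e_{3} + \frac{131}{36} e_{123}
(3 e_{3}) R2 = -\frac{131}{4} e_{1} - \frac{689}{10} e_{2} + \frac{165}{2} e_{3} - \frac{627}{10} e_{123}
Summing the partial products and collecting blades:
Answer: \frac{23}{15} e_{1} - \frac{1703}{60} e_{2} + \frac{38351}{360} e_{3} - \frac{4208}{45} e_{123}


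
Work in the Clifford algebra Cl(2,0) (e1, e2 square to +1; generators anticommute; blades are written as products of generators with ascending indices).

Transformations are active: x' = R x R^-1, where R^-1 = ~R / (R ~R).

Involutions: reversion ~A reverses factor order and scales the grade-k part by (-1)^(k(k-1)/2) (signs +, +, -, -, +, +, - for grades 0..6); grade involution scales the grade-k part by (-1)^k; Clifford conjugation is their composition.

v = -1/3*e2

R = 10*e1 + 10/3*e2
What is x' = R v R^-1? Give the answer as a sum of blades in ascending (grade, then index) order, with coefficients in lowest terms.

~R = 10*e1 + 10/3*e2, and R ~R = 1000/9, so R^-1 = ~R / (1000/9).
R v = -10/9 - 10/3*e1 e2
Answer: -1/5*e1 + 4/15*e2


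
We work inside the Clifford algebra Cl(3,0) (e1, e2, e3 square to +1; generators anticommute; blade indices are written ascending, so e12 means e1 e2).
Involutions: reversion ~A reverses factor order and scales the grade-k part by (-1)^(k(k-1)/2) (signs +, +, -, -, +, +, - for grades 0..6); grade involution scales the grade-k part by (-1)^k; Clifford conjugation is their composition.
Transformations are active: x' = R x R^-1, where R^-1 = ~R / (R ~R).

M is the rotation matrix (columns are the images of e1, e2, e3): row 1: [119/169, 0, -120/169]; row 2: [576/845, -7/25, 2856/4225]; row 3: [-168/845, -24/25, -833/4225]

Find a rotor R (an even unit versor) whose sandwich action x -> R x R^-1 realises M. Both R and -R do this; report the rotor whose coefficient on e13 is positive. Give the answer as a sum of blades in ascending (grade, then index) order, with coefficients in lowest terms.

Method: write R = a + b12*e12 + b13*e13 + b23*e23 with a^2 + b12^2 + b13^2 + b23^2 = 1 (so R^-1 = ~R). Expanding the columns R e_j ~R gives tr M = 4a^2 - 1 and, from the antisymmetric part, M21 - M12 = -4a*b12, M13 - M31 = 4a*b13, M32 - M23 = -4a*b23.
Here tr M = 959/4225, so a^2 = (1 + tr M)/4 = 1296/4225 and a = ±36/65. Taking a = 36/65: M21 - M12 = 576/845, M13 - M31 = -432/845, M32 - M23 = -6912/4225, giving b12 = -4/13, b13 = -3/13, b23 = 48/65, i.e. R = 36/65 - 4/13*e12 - 3/13*e13 + 48/65*e23.
Its e13 coefficient is negative, so report the other preimage -R.
Answer: -36/65 + 4/13*e12 + 3/13*e13 - 48/65*e23. Sheet selection: the two-to-one cover makes ±R indistinguishable at the matrix level (trace 959/4225), so uniqueness comes from the required sign on e13.


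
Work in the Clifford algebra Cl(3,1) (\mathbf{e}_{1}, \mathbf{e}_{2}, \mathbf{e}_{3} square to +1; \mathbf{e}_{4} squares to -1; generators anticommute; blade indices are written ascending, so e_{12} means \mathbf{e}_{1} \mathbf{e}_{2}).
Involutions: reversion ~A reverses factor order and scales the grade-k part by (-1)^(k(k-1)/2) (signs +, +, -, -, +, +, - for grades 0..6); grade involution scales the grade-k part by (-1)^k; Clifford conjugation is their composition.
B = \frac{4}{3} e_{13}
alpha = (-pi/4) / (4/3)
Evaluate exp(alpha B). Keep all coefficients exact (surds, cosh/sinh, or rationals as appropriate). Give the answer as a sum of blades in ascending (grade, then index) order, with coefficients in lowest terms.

B^2 = (\frac{4}{3})^2*(e_{13})^2 = \frac{16}{9}*(-1) = -\frac{16}{9} (a basis 2-blade squares to minus the product of its generators' squares).
B^2 = -\frac{16}{9} — B^2 < 0, so the exponential closes trigonometrically: l = \frac{4}{3}, alpha*l = - \frac{\pi}{4}, so exp(alpha B) = cos(- \frac{\pi}{4}) + (sin(- \frac{\pi}{4})/(\frac{4}{3}))*B = \frac{\sqrt{2}}{2} + (- \frac{3 \sqrt{2}}{8})*B.
Answer: \frac{\sqrt{2}}{2} - \frac{\sqrt{2}}{2} e_{13}


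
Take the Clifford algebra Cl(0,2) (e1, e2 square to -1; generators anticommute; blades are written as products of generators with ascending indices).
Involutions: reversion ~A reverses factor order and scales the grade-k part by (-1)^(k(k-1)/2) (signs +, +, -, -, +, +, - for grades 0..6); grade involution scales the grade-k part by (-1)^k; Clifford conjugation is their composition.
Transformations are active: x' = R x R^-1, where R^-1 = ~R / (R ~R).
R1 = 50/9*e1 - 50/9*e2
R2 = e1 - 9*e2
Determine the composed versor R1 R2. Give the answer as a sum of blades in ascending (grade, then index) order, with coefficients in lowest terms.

Distribute over the terms of R1 (each basis-blade product reordered to ascending indices, repeated generators contracted through their squares):
(50/9*e1) R2 = -50/9 - 50*e1 e2
(-50/9*e2) R2 = -50 + 50/9*e1 e2
Summing the partial products and collecting blades:
Answer: -500/9 - 400/9*e1 e2


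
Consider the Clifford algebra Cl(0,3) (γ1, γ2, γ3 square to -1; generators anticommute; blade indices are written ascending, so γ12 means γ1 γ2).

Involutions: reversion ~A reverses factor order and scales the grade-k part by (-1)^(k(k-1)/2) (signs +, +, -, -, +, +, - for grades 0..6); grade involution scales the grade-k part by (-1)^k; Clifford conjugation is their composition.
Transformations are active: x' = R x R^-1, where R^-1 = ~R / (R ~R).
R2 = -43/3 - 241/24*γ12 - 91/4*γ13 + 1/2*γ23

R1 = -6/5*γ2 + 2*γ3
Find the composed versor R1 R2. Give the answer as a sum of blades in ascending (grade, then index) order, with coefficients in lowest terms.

Distribute over the terms of R1 (each basis-blade product reordered to ascending indices, repeated generators contracted through their squares):
(-6/5*γ2) R2 = 241/20*γ1 + 86/5*γ2 + 3/5*γ3 - 273/10*γ123
(2*γ3) R2 = -91/2*γ1 + γ2 - 86/3*γ3 - 241/12*γ123
Summing the partial products and collecting blades:
Answer: -669/20*γ1 + 91/5*γ2 - 421/15*γ3 - 2843/60*γ123


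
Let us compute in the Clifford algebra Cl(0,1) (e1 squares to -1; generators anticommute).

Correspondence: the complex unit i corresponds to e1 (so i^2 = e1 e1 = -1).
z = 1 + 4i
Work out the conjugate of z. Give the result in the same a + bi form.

In blades: z = 1 + 4*e1.
Conjugation here is Clifford conjugation: the scalar is fixed and the grade-1 and grade-2 blades all flip sign, giving 1 - 4*e1; translating back:
Answer: 1 - 4i


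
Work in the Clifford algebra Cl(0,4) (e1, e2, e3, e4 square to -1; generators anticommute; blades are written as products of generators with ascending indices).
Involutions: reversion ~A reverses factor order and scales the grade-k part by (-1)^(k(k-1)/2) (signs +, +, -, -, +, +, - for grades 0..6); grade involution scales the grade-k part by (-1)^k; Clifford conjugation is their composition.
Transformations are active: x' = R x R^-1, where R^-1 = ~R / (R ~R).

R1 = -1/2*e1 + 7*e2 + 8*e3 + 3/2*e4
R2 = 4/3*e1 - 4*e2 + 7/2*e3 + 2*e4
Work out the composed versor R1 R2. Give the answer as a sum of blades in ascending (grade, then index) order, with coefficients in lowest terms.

Distribute over the terms of R1 (each basis-blade product reordered to ascending indices, repeated generators contracted through their squares):
(-1/2*e1) R2 = 2/3 + 2*e1 e2 - 7/4*e1 e3 - e1 e4
(7*e2) R2 = 28 - 28/3*e1 e2 + 49/2*e2 e3 + 14*e2 e4
(8*e3) R2 = -28 - 32/3*e1 e3 + 32*e2 e3 + 16*e3 e4
(3/2*e4) R2 = -3 - 2*e1 e4 + 6*e2 e4 - 21/4*e3 e4
Summing the partial products and collecting blades:
Answer: -7/3 - 22/3*e1 e2 - 149/12*e1 e3 - 3*e1 e4 + 113/2*e2 e3 + 20*e2 e4 + 43/4*e3 e4


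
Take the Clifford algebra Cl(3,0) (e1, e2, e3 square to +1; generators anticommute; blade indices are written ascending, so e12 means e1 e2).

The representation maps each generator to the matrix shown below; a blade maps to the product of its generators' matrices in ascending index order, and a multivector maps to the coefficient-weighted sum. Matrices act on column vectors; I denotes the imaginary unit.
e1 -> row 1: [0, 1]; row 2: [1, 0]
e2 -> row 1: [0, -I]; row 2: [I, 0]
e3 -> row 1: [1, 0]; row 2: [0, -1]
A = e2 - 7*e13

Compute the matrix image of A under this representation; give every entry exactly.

Bivector images (products of the table entries): rho(e13) = rho(e1)rho(e3) = row 1: [0, -1]; row 2: [1, 0].
M = (1)*rho(e2) + (-7)*rho(e13), summed entrywise:
Answer: row 1: [0, 7 - I]; row 2: [-7 + I, 0]


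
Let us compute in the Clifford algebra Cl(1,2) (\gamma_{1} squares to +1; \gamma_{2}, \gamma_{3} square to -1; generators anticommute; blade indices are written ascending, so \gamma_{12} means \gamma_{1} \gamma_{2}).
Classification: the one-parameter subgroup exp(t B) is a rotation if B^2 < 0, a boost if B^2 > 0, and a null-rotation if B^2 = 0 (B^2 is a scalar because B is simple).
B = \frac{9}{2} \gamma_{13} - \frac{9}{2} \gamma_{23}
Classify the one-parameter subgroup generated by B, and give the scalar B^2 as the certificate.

B^2 term by term: the squares give (\frac{9}{2})^2*(\gamma_{13})^2 + (-\frac{9}{2})^2*(\gamma_{23})^2 = \frac{81}{4}*(+1) + \frac{81}{4}*(-1) = 0 (each basis 2-blade squares to minus the product of its generators' squares); cross terms between blades sharing an index anticommute and cancel. So B^2 = 0.
Answer: null-rotation, certificate B^2 = 0. Key observation: B^2 = 0 is a conjugation invariant, so its sign decides the class regardless of the surface form of B.


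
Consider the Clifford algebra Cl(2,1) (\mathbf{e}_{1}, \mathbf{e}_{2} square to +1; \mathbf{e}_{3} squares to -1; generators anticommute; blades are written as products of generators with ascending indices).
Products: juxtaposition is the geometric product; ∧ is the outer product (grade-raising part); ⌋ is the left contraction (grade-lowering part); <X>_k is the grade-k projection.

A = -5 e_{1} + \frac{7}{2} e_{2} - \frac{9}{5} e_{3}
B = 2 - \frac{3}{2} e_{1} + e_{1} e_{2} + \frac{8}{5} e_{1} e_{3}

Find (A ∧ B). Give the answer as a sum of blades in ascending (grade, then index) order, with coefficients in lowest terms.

step 1: -10 e_{1} + 7 e_{2} - \frac{18}{5} e_{3} + \frac{21}{4} e_{1} e_{2} - \frac{27}{10} e_{1} e_{3} - \frac{37}{5} e_{1} e_{2} e_{3}
Answer: -10 e_{1} + 7 e_{2} - \frac{18}{5} e_{3} + \frac{21}{4} e_{1} e_{2} - \frac{27}{10} e_{1} e_{3} - \frac{37}{5} e_{1} e_{2} e_{3}


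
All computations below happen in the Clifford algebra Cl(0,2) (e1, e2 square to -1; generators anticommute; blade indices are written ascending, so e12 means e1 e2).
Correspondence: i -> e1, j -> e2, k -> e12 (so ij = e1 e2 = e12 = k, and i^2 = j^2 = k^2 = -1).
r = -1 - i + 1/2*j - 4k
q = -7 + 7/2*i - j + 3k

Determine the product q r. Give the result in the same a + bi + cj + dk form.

In blades: q = -7 + 7/2*e1 - e2 + 3*e12, r = -1 - e1 + 1/2*e2 - 4*e12.
Distribute q over r term by term (generator squares from the signature, products reordered to ascending indices): (-7)*r = 7 + 7*e1 - 7/2*e2 + 28*e12; (7/2*e1)*r = 7/2 - 7/2*e1 + 14*e2 + 7/4*e12; (-e2)*r = 1/2 + 4*e1 + e2 - e12; (3*e12)*r = 12 - 3/2*e1 - 3*e2 - 3*e12.
Sum: 23 + 6*e1 + 17/2*e2 + 103/4*e12; translating back through the correspondence:
Answer: 23 + 6i + 17/2*j + 103/4*k


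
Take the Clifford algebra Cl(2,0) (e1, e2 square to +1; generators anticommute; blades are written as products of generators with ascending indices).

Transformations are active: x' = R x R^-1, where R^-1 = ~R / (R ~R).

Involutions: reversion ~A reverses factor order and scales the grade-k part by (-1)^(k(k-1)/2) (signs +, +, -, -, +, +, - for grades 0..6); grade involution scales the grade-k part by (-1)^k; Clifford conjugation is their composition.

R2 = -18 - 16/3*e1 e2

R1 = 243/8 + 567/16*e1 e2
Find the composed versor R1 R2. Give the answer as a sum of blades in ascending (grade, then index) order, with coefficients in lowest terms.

Distribute over the terms of R1 (each basis-blade product reordered to ascending indices, repeated generators contracted through their squares):
(243/8) R2 = -2187/4 - 162*e1 e2
(567/16*e1 e2) R2 = 189 - 5103/8*e1 e2
Summing the partial products and collecting blades:
Answer: -1431/4 - 6399/8*e1 e2


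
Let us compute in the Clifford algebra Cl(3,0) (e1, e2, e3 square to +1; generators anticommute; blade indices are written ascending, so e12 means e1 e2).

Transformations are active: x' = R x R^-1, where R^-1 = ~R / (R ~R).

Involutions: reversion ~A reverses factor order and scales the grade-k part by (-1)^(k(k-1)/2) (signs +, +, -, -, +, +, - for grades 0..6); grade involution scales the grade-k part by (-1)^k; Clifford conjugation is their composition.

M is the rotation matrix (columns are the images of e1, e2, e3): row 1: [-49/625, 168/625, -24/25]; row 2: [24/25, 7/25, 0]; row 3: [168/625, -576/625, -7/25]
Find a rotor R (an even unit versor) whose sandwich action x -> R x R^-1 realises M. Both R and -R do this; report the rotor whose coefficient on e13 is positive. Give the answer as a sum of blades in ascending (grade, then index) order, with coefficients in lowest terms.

Method: write R = a + b12*e12 + b13*e13 + b23*e23 with a^2 + b12^2 + b13^2 + b23^2 = 1 (so R^-1 = ~R). Expanding the columns R e_j ~R gives tr M = 4a^2 - 1 and, from the antisymmetric part, M21 - M12 = -4a*b12, M13 - M31 = 4a*b13, M32 - M23 = -4a*b23.
Here tr M = -49/625, so a^2 = (1 + tr M)/4 = 144/625 and a = ±12/25. Taking a = 12/25: M21 - M12 = 432/625, M13 - M31 = -768/625, M32 - M23 = -576/625, giving b12 = -9/25, b13 = -16/25, b23 = 12/25, i.e. R = 12/25 - 9/25*e12 - 16/25*e13 + 12/25*e23.
Its e13 coefficient is negative, so report the other preimage -R.
Answer: -12/25 + 9/25*e12 + 16/25*e13 - 12/25*e23. Note: both R and -R realise this M (trace -49/625); the covering map identifies them, and the e13-coefficient sign is the tie-breaker.


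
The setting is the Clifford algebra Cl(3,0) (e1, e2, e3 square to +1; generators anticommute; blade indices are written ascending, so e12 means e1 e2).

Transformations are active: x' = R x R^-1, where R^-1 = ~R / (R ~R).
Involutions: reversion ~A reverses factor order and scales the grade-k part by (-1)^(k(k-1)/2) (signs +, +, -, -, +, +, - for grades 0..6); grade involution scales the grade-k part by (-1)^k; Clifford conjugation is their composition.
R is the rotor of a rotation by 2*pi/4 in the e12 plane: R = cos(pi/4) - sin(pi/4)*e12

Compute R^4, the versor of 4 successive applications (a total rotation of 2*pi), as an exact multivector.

Half-angle bookkeeping: 4 applications in e12 add up to rotor phase 4*pi/4 = pi, so R^4 = cos(pi) - sin(pi)*e12.
cos(pi) = -1 and sin(pi) = 0, so R^4 = -1. The total rotation 2*pi is 1 full turn, so every vector returns to itself, yet the rotor is -1, on the OTHER sheet of the double cover (an odd number of 2*pi turns).
Answer: -1


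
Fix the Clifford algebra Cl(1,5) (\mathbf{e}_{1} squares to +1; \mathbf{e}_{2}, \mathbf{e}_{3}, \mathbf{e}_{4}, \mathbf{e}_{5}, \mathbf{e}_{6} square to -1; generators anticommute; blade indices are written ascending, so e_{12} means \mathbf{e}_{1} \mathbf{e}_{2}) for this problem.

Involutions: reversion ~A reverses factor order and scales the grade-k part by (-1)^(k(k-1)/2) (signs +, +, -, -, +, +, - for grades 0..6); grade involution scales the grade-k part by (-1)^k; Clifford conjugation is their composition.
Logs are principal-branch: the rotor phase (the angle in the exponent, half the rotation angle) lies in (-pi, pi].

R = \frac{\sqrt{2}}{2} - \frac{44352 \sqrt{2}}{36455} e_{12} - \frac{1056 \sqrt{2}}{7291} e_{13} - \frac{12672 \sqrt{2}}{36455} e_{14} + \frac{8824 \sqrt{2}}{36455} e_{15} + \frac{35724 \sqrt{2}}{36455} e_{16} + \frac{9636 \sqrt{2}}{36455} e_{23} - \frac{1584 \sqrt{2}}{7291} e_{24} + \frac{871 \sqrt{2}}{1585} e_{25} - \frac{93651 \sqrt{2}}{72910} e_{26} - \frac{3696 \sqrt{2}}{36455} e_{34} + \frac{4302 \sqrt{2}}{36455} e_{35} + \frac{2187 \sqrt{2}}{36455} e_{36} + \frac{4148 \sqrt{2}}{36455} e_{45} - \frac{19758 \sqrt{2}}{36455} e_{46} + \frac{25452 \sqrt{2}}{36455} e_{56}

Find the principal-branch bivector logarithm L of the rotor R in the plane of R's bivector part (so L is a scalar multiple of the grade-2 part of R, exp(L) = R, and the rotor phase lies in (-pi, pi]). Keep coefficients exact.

The scalar part of R is \frac{\sqrt{2}}{2}, so the principal-branch rotor phase is pinned; divide the bivector part by its sine to get the unit plane — L is the phase times that plane.
Concretely: cos(phase) = \frac{\sqrt{2}}{2} gives phase = ±\frac{\pi}{4}, and since phase/sin(phase) is even the sign is immaterial: L = (phase/sin(phase)) * <R>_2 = (\frac{\sqrt{2} \pi}{4}) * <R>_2.
Answer: - \frac{22176 \pi}{36455} e_{12} - \frac{528 \pi}{7291} e_{13} - \frac{6336 \pi}{36455} e_{14} + \frac{4412 \pi}{36455} e_{15} + \frac{17862 \pi}{36455} e_{16} + \frac{4818 \pi}{36455} e_{23} - \frac{792 \pi}{7291} e_{24} + \frac{871 \pi}{3170} e_{25} - \frac{93651 \pi}{145820} e_{26} - \frac{1848 \pi}{36455} e_{34} + \frac{2151 \pi}{36455} e_{35} + \frac{2187 \pi}{72910} e_{36} + \frac{2074 \pi}{36455} e_{45} - \frac{9879 \pi}{36455} e_{46} + \frac{12726 \pi}{36455} e_{56}


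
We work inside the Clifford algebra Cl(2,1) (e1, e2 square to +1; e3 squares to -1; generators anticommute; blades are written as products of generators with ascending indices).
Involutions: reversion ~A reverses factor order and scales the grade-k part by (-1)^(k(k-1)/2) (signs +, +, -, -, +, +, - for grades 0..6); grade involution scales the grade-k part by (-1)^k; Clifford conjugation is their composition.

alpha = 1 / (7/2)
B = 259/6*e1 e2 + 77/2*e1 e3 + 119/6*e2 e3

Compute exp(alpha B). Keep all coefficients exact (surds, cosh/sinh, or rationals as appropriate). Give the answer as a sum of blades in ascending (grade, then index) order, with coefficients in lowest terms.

B^2 term by term: the squares give (259/6)^2*(e1 e2)^2 + (77/2)^2*(e1 e3)^2 + (119/6)^2*(e2 e3)^2 = 67081/36*(-1) + 5929/4*(+1) + 14161/36*(+1) = 49/4 (each basis 2-blade squares to minus the product of its generators' squares); cross terms between blades sharing an index anticommute and cancel. So B^2 = 49/4.
B^2 = 49/4 — a positive square means the series sums to a boost: l = 7/2, alpha*l = 1, so exp(alpha B) = cosh(1) + (sinh(1)/(7/2))*B = cosh(1) + (2*sinh(1)/7)*B.
Answer: cosh(1) + 37*sinh(1)/3*e1 e2 + 11*sinh(1)*e1 e3 + 17*sinh(1)/3*e2 e3


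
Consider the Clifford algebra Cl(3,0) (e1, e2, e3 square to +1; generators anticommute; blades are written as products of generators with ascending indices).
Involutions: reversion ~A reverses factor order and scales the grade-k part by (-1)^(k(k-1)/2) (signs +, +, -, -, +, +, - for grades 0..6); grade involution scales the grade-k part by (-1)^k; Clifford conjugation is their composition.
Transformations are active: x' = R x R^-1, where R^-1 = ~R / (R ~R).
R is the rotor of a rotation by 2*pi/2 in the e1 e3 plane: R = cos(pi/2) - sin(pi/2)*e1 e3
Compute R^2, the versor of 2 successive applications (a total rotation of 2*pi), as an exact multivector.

Half-angle bookkeeping: 2 applications in e1 e3 add up to rotor phase 2*pi/2 = pi, so R^2 = cos(pi) - sin(pi)*e1 e3.
cos(pi) = -1 and sin(pi) = 0, so R^2 = -1. The total rotation 2*pi is 1 full turn, so every vector returns to itself, yet the rotor is -1, on the OTHER sheet of the double cover (an odd number of 2*pi turns).
Answer: -1


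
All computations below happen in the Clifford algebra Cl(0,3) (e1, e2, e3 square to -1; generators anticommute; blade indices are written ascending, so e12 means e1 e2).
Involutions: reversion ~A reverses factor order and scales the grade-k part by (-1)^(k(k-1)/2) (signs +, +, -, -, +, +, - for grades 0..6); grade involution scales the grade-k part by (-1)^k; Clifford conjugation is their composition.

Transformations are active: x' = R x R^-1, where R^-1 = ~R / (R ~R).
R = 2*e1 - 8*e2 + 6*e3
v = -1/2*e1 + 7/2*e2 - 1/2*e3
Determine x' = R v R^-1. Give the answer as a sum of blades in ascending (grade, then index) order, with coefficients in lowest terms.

~R = 2*e1 - 8*e2 + 6*e3, and R ~R = -104, so R^-1 = ~R / (-104).
R v = 32 + 3*e12 + 2*e13 - 17*e23
Answer: -19/26*e1 + 37/26*e2 - 83/26*e3


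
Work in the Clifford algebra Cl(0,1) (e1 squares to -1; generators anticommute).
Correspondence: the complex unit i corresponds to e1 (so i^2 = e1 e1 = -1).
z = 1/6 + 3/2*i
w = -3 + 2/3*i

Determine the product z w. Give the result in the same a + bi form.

In blades: z = 1/6 + 3/2*e1, w = -3 + 2/3*e1.
Distribute z over w term by term (generator squares from the signature, products reordered to ascending indices): (1/6)*w = -1/2 + 1/9*e1; (3/2*e1)*w = -1 - 9/2*e1.
Sum: -3/2 - 79/18*e1; translating back through the correspondence:
Answer: -3/2 - 79/18*i


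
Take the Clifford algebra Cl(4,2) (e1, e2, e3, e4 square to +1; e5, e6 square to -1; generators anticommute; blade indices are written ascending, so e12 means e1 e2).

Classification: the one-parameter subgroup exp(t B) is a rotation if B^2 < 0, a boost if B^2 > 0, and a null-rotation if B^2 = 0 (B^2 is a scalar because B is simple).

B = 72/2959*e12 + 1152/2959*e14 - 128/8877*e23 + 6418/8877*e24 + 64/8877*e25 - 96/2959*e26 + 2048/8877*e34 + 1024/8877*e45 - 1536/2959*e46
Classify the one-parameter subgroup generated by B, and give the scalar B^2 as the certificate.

B^2 term by term: the squares give (72/2959)^2*(e12)^2 + (1152/2959)^2*(e14)^2 + (-128/8877)^2*(e23)^2 + (6418/8877)^2*(e24)^2 + (64/8877)^2*(e25)^2 + (-96/2959)^2*(e26)^2 + (2048/8877)^2*(e34)^2 + (1024/8877)^2*(e45)^2 + (-1536/2959)^2*(e46)^2 = 5184/8755681*(-1) + 1327104/8755681*(-1) + 16384/78801129*(-1) + 41190724/78801129*(-1) + 4096/78801129*(+1) + 9216/8755681*(+1) + 4194304/78801129*(-1) + 1048576/78801129*(+1) + 2359296/8755681*(+1) = -4/9 (each basis 2-blade squares to minus the product of its generators' squares); cross terms between blades sharing an index anticommute and cancel; the commuting (index-disjoint) pairs give grade-4 terms 2*c*c'*(blade product), which cancel blade by blade — e1234: 98304/8755681 - 98304/8755681 = 0; e1245: 49152/8755681 - 49152/8755681 = 0; e1246: -221184/8755681 + 221184/8755681 = 0; e2345: -262144/78801129 + 262144/78801129 = 0; e2346: 131072/8755681 - 131072/8755681 = 0; e2456: 65536/8755681 - 65536/8755681 = 0 — confirming B is simple. So B^2 = -4/9.
Answer: rotation, certificate B^2 = -4/9. B^2 = -4/9 is basis-independent, so its sign is the whole story.


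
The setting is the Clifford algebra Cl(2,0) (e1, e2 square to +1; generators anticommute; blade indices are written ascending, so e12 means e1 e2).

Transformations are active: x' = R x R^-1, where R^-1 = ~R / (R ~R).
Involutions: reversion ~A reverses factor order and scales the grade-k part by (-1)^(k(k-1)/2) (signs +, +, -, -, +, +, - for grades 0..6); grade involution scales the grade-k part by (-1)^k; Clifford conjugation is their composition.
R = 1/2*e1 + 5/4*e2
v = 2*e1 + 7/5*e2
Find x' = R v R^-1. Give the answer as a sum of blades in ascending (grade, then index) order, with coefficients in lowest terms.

~R = 1/2*e1 + 5/4*e2, and R ~R = 29/16, so R^-1 = ~R / (29/16).
R v = 11/4 - 9/5*e12
Answer: -14/29*e1 + 347/145*e2


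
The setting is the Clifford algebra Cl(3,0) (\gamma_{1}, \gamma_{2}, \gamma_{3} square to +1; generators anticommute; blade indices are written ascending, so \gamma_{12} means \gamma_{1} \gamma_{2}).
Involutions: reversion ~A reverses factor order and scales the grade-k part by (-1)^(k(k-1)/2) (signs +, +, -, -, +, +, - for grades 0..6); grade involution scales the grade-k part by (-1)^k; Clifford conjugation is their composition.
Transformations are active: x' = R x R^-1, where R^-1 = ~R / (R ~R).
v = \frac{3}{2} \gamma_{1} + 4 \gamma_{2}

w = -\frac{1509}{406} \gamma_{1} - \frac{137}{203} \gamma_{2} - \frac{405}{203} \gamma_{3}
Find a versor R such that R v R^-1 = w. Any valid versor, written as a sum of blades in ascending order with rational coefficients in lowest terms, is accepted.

Why this works: both vectors square to \frac{73}{4}, so q(v) = q(w) and R = v + w = -\frac{450}{203} \gamma_{1} + \frac{675}{203} \gamma_{2} - \frac{405}{203} \gamma_{3} carries v to w — its own direction survives, the complement (v - w)/2 flips.
Answer: -\frac{450}{203} \gamma_{1} + \frac{675}{203} \gamma_{2} - \frac{405}{203} \gamma_{3}


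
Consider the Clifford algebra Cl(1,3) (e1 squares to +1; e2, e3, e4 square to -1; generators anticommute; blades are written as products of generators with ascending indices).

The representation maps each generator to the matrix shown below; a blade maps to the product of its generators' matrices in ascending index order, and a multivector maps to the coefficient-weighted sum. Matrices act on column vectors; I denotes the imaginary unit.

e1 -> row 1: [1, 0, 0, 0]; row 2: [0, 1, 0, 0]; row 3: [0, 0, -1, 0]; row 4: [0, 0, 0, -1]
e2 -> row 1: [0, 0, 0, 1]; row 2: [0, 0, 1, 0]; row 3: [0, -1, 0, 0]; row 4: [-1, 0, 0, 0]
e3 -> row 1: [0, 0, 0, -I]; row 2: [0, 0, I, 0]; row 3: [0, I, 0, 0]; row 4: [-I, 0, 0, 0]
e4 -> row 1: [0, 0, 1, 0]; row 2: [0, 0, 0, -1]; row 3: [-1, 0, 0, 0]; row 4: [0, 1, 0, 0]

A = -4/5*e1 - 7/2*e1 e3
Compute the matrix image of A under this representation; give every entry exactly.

Bivector images (products of the table entries): rho(e1 e3) = rho(e1)rho(e3) = row 1: [0, 0, 0, -I]; row 2: [0, 0, I, 0]; row 3: [0, -I, 0, 0]; row 4: [I, 0, 0, 0].
M = (-4/5)*rho(e1) + (-7/2)*rho(e1 e3), summed entrywise:
Answer: row 1: [-4/5, 0, 0, 7*I/2]; row 2: [0, -4/5, -7*I/2, 0]; row 3: [0, 7*I/2, 4/5, 0]; row 4: [-7*I/2, 0, 0, 4/5]


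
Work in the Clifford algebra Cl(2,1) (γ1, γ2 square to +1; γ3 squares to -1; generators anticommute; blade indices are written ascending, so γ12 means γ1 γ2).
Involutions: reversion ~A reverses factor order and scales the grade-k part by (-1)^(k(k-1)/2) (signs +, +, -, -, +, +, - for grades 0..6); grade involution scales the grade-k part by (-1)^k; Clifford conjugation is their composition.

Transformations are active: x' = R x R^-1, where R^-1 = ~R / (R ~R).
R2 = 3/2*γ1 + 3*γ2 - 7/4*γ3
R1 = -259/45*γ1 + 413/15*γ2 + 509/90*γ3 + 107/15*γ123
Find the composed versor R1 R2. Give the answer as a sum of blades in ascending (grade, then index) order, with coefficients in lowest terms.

Distribute over the terms of R2 (each basis-blade product reordered to ascending indices, repeated generators contracted through their squares):
R1 (3/2*γ1) = -259/30 - 413/10*γ12 - 509/60*γ13 + 107/10*γ23
R1 (3*γ2) = 413/5 - 259/15*γ12 - 107/5*γ13 - 509/30*γ23
R1 (-7/4*γ3) = 3563/360 + 749/60*γ12 + 1813/180*γ13 - 2891/60*γ23
Summing the partial products and collecting blades:
Answer: 30191/360 - 553/12*γ12 - 1783/90*γ13 - 1089/20*γ23


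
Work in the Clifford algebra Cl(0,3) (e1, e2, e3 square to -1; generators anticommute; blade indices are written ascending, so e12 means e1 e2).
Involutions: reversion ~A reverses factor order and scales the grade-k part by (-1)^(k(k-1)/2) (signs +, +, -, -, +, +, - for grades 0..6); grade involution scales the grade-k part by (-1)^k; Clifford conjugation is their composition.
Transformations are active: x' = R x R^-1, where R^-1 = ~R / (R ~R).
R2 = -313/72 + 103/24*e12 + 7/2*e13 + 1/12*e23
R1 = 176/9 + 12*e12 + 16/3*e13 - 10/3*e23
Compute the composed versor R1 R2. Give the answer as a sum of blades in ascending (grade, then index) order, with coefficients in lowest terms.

Distribute over the terms of R1 (each basis-blade product reordered to ascending indices, repeated generators contracted through their squares):
(176/9) R2 = -6886/81 + 2266/27*e12 + 616/9*e13 + 44/27*e23
(12*e12) R2 = -103/2 - 313/6*e12 - e13 + 42*e23
(16/3*e13) R2 = -56/3 + 4/9*e12 - 626/27*e13 - 206/9*e23
(-10/3*e23) R2 = 5/18 + 35/3*e12 - 515/36*e13 + 1565/108*e23
Summing the partial products and collecting blades:
Answer: -12547/81 + 2369/54*e12 + 3235/108*e13 + 3805/108*e23


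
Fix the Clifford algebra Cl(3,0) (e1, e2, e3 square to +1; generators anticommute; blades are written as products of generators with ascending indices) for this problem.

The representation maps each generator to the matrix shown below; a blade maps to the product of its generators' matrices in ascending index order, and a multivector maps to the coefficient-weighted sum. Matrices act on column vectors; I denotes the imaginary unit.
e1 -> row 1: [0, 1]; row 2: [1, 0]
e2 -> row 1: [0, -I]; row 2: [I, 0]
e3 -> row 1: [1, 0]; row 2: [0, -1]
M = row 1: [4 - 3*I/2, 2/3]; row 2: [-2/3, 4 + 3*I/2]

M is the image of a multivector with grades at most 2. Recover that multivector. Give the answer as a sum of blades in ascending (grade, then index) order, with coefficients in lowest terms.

Method: 1, rho(e1), rho(e2), rho(e3) form a trace-orthogonal basis of the 2x2 complex matrices (tr(X Y) = 2 if X = Y, else 0), so M = m0*1 + m1*rho(e1) + m2*rho(e2) + m3*rho(e3) with m0 = tr(M)/2 = 4, m1 = tr(M rho(e1))/2 = 0, m2 = tr(M rho(e2))/2 = 2*I/3, m3 = tr(M rho(e3))/2 = -3*I/2.
Multiplying table entries, the bivector images are rho(e1 e2) = I*rho(e3), rho(e1 e3) = -I*rho(e2), rho(e2 e3) = I*rho(e1); with real blade coefficients the real parts of m0..m3 are the coefficients of 1, e1, e2, e3 and the imaginary parts give the bivectors (e2 e3: Im m1, e1 e3: -Im m2, e1 e2: Im m3).
Answer: 4 - 3/2*e1 e2 - 2/3*e1 e3


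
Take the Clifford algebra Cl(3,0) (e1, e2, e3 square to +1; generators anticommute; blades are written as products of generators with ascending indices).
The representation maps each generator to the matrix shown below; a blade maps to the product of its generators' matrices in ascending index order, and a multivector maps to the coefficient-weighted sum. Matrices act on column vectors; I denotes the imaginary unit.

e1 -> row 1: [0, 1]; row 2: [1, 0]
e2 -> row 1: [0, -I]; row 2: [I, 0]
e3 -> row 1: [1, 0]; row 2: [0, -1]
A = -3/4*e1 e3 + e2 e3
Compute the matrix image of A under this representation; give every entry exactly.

Bivector images (products of the table entries): rho(e1 e3) = rho(e1)rho(e3) = row 1: [0, -1]; row 2: [1, 0]; rho(e2 e3) = rho(e2)rho(e3) = row 1: [0, I]; row 2: [I, 0].
M = (-3/4)*rho(e1 e3) + (1)*rho(e2 e3), summed entrywise:
Answer: row 1: [0, 3/4 + I]; row 2: [-3/4 + I, 0]


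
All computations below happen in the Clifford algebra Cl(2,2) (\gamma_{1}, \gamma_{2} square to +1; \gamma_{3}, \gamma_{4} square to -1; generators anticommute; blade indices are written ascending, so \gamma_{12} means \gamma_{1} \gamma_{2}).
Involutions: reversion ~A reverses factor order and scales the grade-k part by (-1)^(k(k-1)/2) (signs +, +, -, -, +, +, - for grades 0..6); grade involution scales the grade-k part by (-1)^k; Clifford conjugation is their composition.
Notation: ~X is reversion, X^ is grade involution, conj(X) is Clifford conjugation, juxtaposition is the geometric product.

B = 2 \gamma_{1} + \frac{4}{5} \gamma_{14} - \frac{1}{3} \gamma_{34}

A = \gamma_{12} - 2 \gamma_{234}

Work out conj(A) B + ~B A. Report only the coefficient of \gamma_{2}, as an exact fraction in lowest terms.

first term: \frac{4}{3} \gamma_{2} + \frac{4}{5} \gamma_{24} - \frac{8}{5} \gamma_{123} + \frac{13}{3} \gamma_{1234}
second term: \frac{8}{3} \gamma_{2} - \frac{4}{5} \gamma_{24} - \frac{8}{5} \gamma_{123} - \frac{11}{3} \gamma_{1234}
Answer: 4
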